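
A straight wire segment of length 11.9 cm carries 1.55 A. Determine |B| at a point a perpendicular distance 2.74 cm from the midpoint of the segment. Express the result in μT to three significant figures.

B ≈ 10.3 μT

For a finite straight segment, B = (μ₀I/4πd)(sinθ₁ + sinθ₂), where θ₁, θ₂ are the angles from the perpendicular to each end.
The perpendicular from the point meets the wire at its midpoint, so each end is L/2 = 0.0595 m away along the wire.
sinθ₁ = 0.0595/√(0.0595²+0.0274²) = 0.9083; sinθ₂ = 0.0595/√(0.0595²+0.0274²) = 0.9083.
B = (4π×10⁻⁷ × 1.55) / (4π × 0.0274) × (0.9083 + 0.9083) = 1.03×10⁻⁵ T.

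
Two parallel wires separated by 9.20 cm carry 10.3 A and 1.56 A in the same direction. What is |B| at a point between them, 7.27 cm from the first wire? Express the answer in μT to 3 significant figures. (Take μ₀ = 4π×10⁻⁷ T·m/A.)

Each long wire gives B = μ₀I/(2πd). Distances are d₁ = 0.0727 m and d₂ = 0.0193 m.
B₁ = 2.83×10⁻⁵ T, B₂ = 1.62×10⁻⁵ T.
Between parallel currents the two contributions point in opposite directions, so they subtract. B = |B₁ − B₂| = |2.83×10⁻⁵ − 1.62×10⁻⁵| = 1.22×10⁻⁵ T.

B ≈ 12.2 μT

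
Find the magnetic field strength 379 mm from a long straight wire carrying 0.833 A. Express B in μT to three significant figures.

B ≈ 0.440 μT

For an infinitely long straight wire, B = μ₀I/(2πd).
B = (4π×10⁻⁷ × 0.833) / (2π × 0.379) = 4.40×10⁻⁷ T.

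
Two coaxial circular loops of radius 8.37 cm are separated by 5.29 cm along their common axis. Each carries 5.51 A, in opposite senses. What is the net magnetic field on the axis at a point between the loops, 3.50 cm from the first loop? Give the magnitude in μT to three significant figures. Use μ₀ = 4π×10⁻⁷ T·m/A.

Each loop contributes B = μ₀IR²/[2(R²+z²)^(3/2)] on the axis, with z measured from that loop.
Loop 1 (z = 0.035 m): B₁ = 3.25×10⁻⁵ T. Loop 2 (z = 0.0179 m): B₂ = 3.87×10⁻⁵ T.
The fields oppose: B = |B₁ − B₂| = 6.20×10⁻⁶ T.

B ≈ 6.20 μT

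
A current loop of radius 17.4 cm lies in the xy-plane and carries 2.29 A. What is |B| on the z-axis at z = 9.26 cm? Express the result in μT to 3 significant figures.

On the axis of a circular loop, B = μ₀IR² / [2(R²+z²)^(3/2)].
R² + z² = (0.174)² + (0.0926)² = 0.03885 m², and (R²+z²)^(3/2) = 7.66×10⁻³ m³.
B = (4π×10⁻⁷ × 2.29 × 0.03028) / (2 × 7.66×10⁻³) = 5.69×10⁻⁶ T.

B ≈ 5.69 μT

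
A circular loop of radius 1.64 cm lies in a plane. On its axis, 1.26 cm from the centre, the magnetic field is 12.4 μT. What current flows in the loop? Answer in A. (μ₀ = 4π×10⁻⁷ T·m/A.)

I ≈ 0.649 A

On the axis of a loop, B = μ₀IR²/[2(R²+z²)^(3/2)], so I = 2B(R²+z²)^(3/2)/(μ₀R²).
R² + z² = 0.000269 + 0.0001588 = 0.0004277 m²; raised to 3/2 gives 8.85×10⁻⁶ m³.
I = 2 × 1.24×10⁻⁵ × 8.85×10⁻⁶ / (1.26×10⁻⁶ × 0.000269) = 0.649 A.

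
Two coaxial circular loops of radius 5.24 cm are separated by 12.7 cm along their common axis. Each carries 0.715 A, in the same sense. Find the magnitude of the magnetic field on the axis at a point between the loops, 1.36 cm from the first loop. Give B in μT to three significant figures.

Each loop contributes B = μ₀IR²/[2(R²+z²)^(3/2)] on the axis, with z measured from that loop.
Loop 1 (z = 0.0136 m): B₁ = 7.77×10⁻⁶ T. Loop 2 (z = 0.1134 m): B₂ = 6.33×10⁻⁷ T.
The fields add: B = B₁ + B₂ = 8.41×10⁻⁶ T.

B ≈ 8.41 μT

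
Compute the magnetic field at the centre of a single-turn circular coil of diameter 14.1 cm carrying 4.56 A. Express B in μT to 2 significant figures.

B ≈ 41 μT

At the centre of a circular loop the Biot–Savart law gives B = μ₀I/(2R) (so R = 0.0705 m).
B = (4π×10⁻⁷ × 4.56) / (2 × 0.0705) = 4.06×10⁻⁵ T.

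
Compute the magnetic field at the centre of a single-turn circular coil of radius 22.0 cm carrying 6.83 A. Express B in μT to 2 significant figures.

At the centre of a circular loop the Biot–Savart law gives B = μ₀I/(2R).
B = (4π×10⁻⁷ × 6.83) / (2 × 0.22) = 1.95×10⁻⁵ T.

B ≈ 20 μT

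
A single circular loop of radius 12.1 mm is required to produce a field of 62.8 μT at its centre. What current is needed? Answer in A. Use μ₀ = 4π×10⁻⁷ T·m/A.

I ≈ 1.21 A

At the centre of a circular loop B = μ₀I/(2R), so I = 2RB/μ₀.
With R = 0.0121 m, I = 2 × 0.0121 × 6.28×10⁻⁵ / (4π×10⁻⁷) = 1.21 A.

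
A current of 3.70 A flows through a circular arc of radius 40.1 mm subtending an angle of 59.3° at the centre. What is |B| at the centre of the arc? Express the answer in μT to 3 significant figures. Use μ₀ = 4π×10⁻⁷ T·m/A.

The Biot–Savart field of a circular arc at its centre is B = μ₀Iφ/(4πR), with φ = 1.035 rad.
B = (4π×10⁻⁷ × 3.70 × 1.035) / (4π × 0.0401) = 9.55×10⁻⁶ T.

B ≈ 9.55 μT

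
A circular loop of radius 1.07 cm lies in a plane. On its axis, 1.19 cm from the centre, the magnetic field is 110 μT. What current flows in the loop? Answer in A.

On the axis of a loop, B = μ₀IR²/[2(R²+z²)^(3/2)], so I = 2B(R²+z²)^(3/2)/(μ₀R²).
R² + z² = 0.0001145 + 0.0001416 = 0.0002561 m²; raised to 3/2 gives 4.10×10⁻⁶ m³.
I = 2 × 1.10×10⁻⁴ × 4.10×10⁻⁶ / (1.26×10⁻⁶ × 0.0001145) = 6.27 A.

I ≈ 6.27 A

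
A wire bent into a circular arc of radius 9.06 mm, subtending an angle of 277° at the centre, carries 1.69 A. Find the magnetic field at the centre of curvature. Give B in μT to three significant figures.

B ≈ 90.2 μT

The Biot–Savart field of a circular arc at its centre is B = μ₀Iφ/(4πR), with φ = 4.835 rad.
B = (4π×10⁻⁷ × 1.69 × 4.835) / (4π × 0.00906) = 9.02×10⁻⁵ T.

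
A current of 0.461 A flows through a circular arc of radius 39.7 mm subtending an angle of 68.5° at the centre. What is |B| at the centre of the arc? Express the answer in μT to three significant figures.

The Biot–Savart field of a circular arc at its centre is B = μ₀Iφ/(4πR), with φ = 1.196 rad.
B = (4π×10⁻⁷ × 0.461 × 1.196) / (4π × 0.0397) = 1.39×10⁻⁶ T.

B ≈ 1.39 μT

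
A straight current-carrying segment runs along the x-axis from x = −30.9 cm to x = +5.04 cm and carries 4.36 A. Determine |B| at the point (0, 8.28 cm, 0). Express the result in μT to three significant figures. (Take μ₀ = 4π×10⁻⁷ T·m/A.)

For a finite straight segment, B = (μ₀I/4πd)(sinθ₁ + sinθ₂), where θ₁, θ₂ are the angles from the perpendicular to each end.
The perpendicular distance is d = 0.0828 m; the end-offsets along the wire are a = 0.309 m and b = 0.0504 m.
sinθ₁ = 0.309/√(0.309²+0.0828²) = 0.9659; sinθ₂ = 0.0504/√(0.0504²+0.0828²) = 0.5199.
B = (4π×10⁻⁷ × 4.36) / (4π × 0.0828) × (0.9659 + 0.5199) = 7.82×10⁻⁶ T.

B ≈ 7.82 μT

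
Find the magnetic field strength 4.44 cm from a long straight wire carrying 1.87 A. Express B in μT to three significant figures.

For an infinitely long straight wire, B = μ₀I/(2πd).
B = (4π×10⁻⁷ × 1.87) / (2π × 0.0444) = 8.42×10⁻⁶ T.

B ≈ 8.42 μT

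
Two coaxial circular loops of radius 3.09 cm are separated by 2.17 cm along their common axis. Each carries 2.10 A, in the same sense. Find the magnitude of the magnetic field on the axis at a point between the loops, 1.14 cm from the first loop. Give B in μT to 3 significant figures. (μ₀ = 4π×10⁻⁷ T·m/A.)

Each loop contributes B = μ₀IR²/[2(R²+z²)^(3/2)] on the axis, with z measured from that loop.
Loop 1 (z = 0.0114 m): B₁ = 3.53×10⁻⁵ T. Loop 2 (z = 0.0103 m): B₂ = 3.65×10⁻⁵ T.
The fields add: B = B₁ + B₂ = 7.17×10⁻⁵ T.

B ≈ 71.7 μT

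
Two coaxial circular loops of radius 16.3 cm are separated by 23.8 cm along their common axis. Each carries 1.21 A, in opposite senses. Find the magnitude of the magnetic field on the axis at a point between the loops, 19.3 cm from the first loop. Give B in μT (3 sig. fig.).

B ≈ 2.92 μT

Each loop contributes B = μ₀IR²/[2(R²+z²)^(3/2)] on the axis, with z measured from that loop.
Loop 1 (z = 0.193 m): B₁ = 1.25×10⁻⁶ T. Loop 2 (z = 0.045 m): B₂ = 4.18×10⁻⁶ T.
The fields oppose: B = |B₁ − B₂| = 2.92×10⁻⁶ T.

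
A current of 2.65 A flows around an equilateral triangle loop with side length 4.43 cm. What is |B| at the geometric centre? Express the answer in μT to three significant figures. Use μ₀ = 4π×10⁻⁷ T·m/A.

B ≈ 108 μT

Each side is a finite straight segment at perpendicular distance d = a/(2 tan(π/3)) = 0.01279 m from the centre, with end-angles ±π/3.
One side contributes B₁ = (μ₀I/4πd)·2 sin(π/3) = 3.59×10⁻⁵ T.
All 3 sides add in the same direction: B = 3 × 3.59×10⁻⁵ = 1.08×10⁻⁴ T.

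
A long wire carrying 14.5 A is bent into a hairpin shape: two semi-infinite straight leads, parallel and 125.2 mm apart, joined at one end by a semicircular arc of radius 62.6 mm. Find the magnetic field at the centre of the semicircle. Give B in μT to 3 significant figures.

B ≈ 119 μT

The semicircular arc contributes B_arc = μ₀I·π/(4πR) = μ₀I/(4R) = 7.28×10⁻⁵ T.
Each semi-infinite lead is at perpendicular distance R = 0.0626 m from the centre, with the perpendicular foot at its near end, so it contributes μ₀I/(4πR); both point the same way, together 4.63×10⁻⁵ T.
Arc and leads all point the same direction: B = 7.28×10⁻⁵ + 4.63×10⁻⁵ = 1.19×10⁻⁴ T.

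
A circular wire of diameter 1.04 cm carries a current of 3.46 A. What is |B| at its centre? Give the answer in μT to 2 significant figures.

At the centre of a circular loop the Biot–Savart law gives B = μ₀I/(2R) (so R = 0.0052 m).
B = (4π×10⁻⁷ × 3.46) / (2 × 0.0052) = 4.18×10⁻⁴ T.

B ≈ 420 μT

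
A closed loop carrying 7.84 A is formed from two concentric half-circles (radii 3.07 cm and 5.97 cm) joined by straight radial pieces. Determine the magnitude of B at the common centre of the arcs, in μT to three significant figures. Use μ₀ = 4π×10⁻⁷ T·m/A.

B ≈ 39.0 μT

The radial connectors point toward the centre, so dl × r̂ = 0 and they contribute nothing.
Each semicircle gives μ₀I/(4R): inner arc 8.02×10⁻⁵ T, outer arc 4.13×10⁻⁵ T.
The two arcs carry current in opposite angular senses, so their fields oppose: B = |8.02×10⁻⁵ − 4.13×10⁻⁵| = 3.90×10⁻⁵ T.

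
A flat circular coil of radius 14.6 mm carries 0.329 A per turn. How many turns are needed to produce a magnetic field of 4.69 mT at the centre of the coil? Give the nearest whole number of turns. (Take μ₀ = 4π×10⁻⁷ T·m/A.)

N = 331

For an N-turn coil, B = Nμ₀I/(2R). A single turn gives B₁ = 1.42×10⁻⁵ T with R = 0.0146 m.
N = B/B₁ = 4.69×10⁻³ / 1.42×10⁻⁵ = 331.25.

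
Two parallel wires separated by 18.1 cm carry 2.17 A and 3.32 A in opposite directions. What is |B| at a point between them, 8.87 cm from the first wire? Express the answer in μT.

B ≈ 12.1 μT

Each long wire gives B = μ₀I/(2πd). Distances are d₁ = 0.0887 m and d₂ = 0.0923 m.
B₁ = 4.89×10⁻⁶ T, B₂ = 7.19×10⁻⁶ T.
Between antiparallel currents both contributions point the same way, so they add. B = B₁ + B₂ = 4.89×10⁻⁶ + 7.19×10⁻⁶ = 1.21×10⁻⁵ T.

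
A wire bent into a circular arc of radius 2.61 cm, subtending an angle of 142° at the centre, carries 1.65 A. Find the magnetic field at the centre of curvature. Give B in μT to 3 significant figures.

The Biot–Savart field of a circular arc at its centre is B = μ₀Iφ/(4πR), with φ = 2.478 rad.
B = (4π×10⁻⁷ × 1.65 × 2.478) / (4π × 0.0261) = 1.57×10⁻⁵ T.

B ≈ 15.7 μT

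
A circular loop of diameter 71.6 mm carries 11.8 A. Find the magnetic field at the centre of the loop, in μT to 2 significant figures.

At the centre of a circular loop the Biot–Savart law gives B = μ₀I/(2R) (so R = 0.0358 m).
B = (4π×10⁻⁷ × 11.8) / (2 × 0.0358) = 2.07×10⁻⁴ T.

B ≈ 210 μT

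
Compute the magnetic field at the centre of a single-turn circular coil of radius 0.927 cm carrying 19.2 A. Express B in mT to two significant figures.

B ≈ 1.3 mT

At the centre of a circular loop the Biot–Savart law gives B = μ₀I/(2R).
B = (4π×10⁻⁷ × 19.2) / (2 × 0.00927) = 1.30×10⁻³ T.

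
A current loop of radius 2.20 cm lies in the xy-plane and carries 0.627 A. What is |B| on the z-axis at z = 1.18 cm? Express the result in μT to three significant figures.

On the axis of a circular loop, B = μ₀IR² / [2(R²+z²)^(3/2)].
R² + z² = (0.022)² + (0.0118)² = 0.0006232 m², and (R²+z²)^(3/2) = 1.56×10⁻⁵ m³.
B = (4π×10⁻⁷ × 0.627 × 0.000484) / (2 × 1.56×10⁻⁵) = 1.23×10⁻⁵ T.

B ≈ 12.3 μT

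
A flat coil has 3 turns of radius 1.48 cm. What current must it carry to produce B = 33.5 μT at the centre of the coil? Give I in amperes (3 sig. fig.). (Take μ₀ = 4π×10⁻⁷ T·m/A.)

I ≈ 0.263 A

For an N-turn coil, B = Nμ₀I/(2R) with R = 0.0148 m, so I = 2RB/(Nμ₀) = 2 × 0.0148 × 3.35×10⁻⁵ / (3 × 4π×10⁻⁷) = 0.263 A.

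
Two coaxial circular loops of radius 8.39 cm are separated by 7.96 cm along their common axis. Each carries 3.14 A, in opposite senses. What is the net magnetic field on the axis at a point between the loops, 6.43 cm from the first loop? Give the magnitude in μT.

B ≈ 10.6 μT

Each loop contributes B = μ₀IR²/[2(R²+z²)^(3/2)] on the axis, with z measured from that loop.
Loop 1 (z = 0.0643 m): B₁ = 1.18×10⁻⁵ T. Loop 2 (z = 0.0153 m): B₂ = 2.24×10⁻⁵ T.
The fields oppose: B = |B₁ − B₂| = 1.06×10⁻⁵ T.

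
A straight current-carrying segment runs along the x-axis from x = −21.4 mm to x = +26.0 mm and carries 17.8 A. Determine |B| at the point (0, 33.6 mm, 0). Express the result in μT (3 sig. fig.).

For a finite straight segment, B = (μ₀I/4πd)(sinθ₁ + sinθ₂), where θ₁, θ₂ are the angles from the perpendicular to each end.
The perpendicular distance is d = 0.0336 m; the end-offsets along the wire are a = 0.0214 m and b = 0.026 m.
sinθ₁ = 0.0214/√(0.0214²+0.0336²) = 0.5372; sinθ₂ = 0.026/√(0.026²+0.0336²) = 0.6120.
B = (4π×10⁻⁷ × 17.8) / (4π × 0.0336) × (0.5372 + 0.6120) = 6.09×10⁻⁵ T.

B ≈ 60.9 μT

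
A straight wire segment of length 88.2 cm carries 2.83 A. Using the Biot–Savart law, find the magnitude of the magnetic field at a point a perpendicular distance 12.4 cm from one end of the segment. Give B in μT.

B ≈ 2.26 μT

For a finite straight segment, B = (μ₀I/4πd)(sinθ₁ + sinθ₂), where θ₁, θ₂ are the angles from the perpendicular to each end.
The perpendicular foot is at one end, so the two end-offsets along the wire are 0 and L = 0.882 m.
sinθ₁ = 0/√(0²+0.124²) = 0.0000; sinθ₂ = 0.882/√(0.882²+0.124²) = 0.9903.
B = (4π×10⁻⁷ × 2.83) / (4π × 0.124) × (0.0000 + 0.9903) = 2.26×10⁻⁶ T.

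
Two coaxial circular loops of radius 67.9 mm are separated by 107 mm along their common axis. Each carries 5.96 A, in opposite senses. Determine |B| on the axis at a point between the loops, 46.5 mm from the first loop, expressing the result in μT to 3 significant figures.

B ≈ 8.02 μT

Each loop contributes B = μ₀IR²/[2(R²+z²)^(3/2)] on the axis, with z measured from that loop.
Loop 1 (z = 0.0465 m): B₁ = 3.10×10⁻⁵ T. Loop 2 (z = 0.0605 m): B₂ = 2.30×10⁻⁵ T.
The fields oppose: B = |B₁ − B₂| = 8.02×10⁻⁶ T.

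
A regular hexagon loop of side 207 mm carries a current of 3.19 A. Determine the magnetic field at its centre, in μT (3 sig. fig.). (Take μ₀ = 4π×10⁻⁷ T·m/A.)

Each side is a finite straight segment at perpendicular distance d = a/(2 tan(π/6)) = 0.1793 m from the centre, with end-angles ±π/6.
One side contributes B₁ = (μ₀I/4πd)·2 sin(π/6) = 1.78×10⁻⁶ T.
All 6 sides add in the same direction: B = 6 × 1.78×10⁻⁶ = 1.07×10⁻⁵ T.

B ≈ 10.7 μT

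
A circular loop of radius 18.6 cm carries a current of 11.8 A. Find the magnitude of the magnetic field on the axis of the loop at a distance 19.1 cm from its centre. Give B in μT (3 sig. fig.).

B ≈ 13.5 μT

On the axis of a circular loop, B = μ₀IR² / [2(R²+z²)^(3/2)].
R² + z² = (0.186)² + (0.191)² = 0.07108 m², and (R²+z²)^(3/2) = 1.89×10⁻² m³.
B = (4π×10⁻⁷ × 11.8 × 0.0346) / (2 × 1.89×10⁻²) = 1.35×10⁻⁵ T.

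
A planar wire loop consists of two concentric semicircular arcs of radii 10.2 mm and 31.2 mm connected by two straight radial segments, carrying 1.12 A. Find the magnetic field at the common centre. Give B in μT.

B ≈ 23.2 μT

The radial connectors point toward the centre, so dl × r̂ = 0 and they contribute nothing.
Each semicircle gives μ₀I/(4R): inner arc 3.45×10⁻⁵ T, outer arc 1.13×10⁻⁵ T.
The two arcs carry current in opposite angular senses, so their fields oppose: B = |3.45×10⁻⁵ − 1.13×10⁻⁵| = 2.32×10⁻⁵ T.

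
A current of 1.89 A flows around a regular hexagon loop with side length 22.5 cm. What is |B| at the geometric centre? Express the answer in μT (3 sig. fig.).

Each side is a finite straight segment at perpendicular distance d = a/(2 tan(π/6)) = 0.1949 m from the centre, with end-angles ±π/6.
One side contributes B₁ = (μ₀I/4πd)·2 sin(π/6) = 9.70×10⁻⁷ T.
All 6 sides add in the same direction: B = 6 × 9.70×10⁻⁷ = 5.82×10⁻⁶ T.

B ≈ 5.82 μT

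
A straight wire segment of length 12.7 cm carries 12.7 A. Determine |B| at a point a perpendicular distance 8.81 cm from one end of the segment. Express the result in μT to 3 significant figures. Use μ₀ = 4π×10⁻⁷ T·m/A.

B ≈ 11.8 μT

For a finite straight segment, B = (μ₀I/4πd)(sinθ₁ + sinθ₂), where θ₁, θ₂ are the angles from the perpendicular to each end.
The perpendicular foot is at one end, so the two end-offsets along the wire are 0 and L = 0.127 m.
sinθ₁ = 0/√(0²+0.0881²) = 0.0000; sinθ₂ = 0.127/√(0.127²+0.0881²) = 0.8217.
B = (4π×10⁻⁷ × 12.7) / (4π × 0.0881) × (0.0000 + 0.8217) = 1.18×10⁻⁵ T.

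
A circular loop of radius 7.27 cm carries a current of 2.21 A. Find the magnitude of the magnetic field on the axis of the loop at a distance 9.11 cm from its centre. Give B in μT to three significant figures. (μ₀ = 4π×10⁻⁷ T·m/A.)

On the axis of a circular loop, B = μ₀IR² / [2(R²+z²)^(3/2)].
R² + z² = (0.0727)² + (0.0911)² = 0.01358 m², and (R²+z²)^(3/2) = 1.58×10⁻³ m³.
B = (4π×10⁻⁷ × 2.21 × 0.005285) / (2 × 1.58×10⁻³) = 4.64×10⁻⁶ T.

B ≈ 4.64 μT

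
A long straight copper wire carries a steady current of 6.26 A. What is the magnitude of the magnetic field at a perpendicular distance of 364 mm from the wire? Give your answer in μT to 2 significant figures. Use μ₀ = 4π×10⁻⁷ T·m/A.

B ≈ 3.4 μT

For an infinitely long straight wire, B = μ₀I/(2πd).
B = (4π×10⁻⁷ × 6.26) / (2π × 0.364) = 3.44×10⁻⁶ T.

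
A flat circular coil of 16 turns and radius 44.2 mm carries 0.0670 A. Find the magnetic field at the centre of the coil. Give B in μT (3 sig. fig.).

For an N-turn flat coil, B = Nμ₀I/(2R) with R = 0.0442 m.
B = 16 × 9.52×10⁻⁷ T = 1.52×10⁻⁵ T.

B ≈ 15.2 μT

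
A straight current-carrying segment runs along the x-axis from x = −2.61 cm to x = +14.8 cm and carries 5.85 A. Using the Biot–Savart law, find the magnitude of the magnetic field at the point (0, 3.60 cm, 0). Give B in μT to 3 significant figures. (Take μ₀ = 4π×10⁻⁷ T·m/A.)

For a finite straight segment, B = (μ₀I/4πd)(sinθ₁ + sinθ₂), where θ₁, θ₂ are the angles from the perpendicular to each end.
The perpendicular distance is d = 0.036 m; the end-offsets along the wire are a = 0.0261 m and b = 0.148 m.
sinθ₁ = 0.0261/√(0.0261²+0.036²) = 0.5870; sinθ₂ = 0.148/√(0.148²+0.036²) = 0.9717.
B = (4π×10⁻⁷ × 5.85) / (4π × 0.036) × (0.5870 + 0.9717) = 2.53×10⁻⁵ T.

B ≈ 25.3 μT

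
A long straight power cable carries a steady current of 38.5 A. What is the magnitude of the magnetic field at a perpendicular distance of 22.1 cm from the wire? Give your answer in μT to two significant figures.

For an infinitely long straight wire, B = μ₀I/(2πd).
B = (4π×10⁻⁷ × 38.5) / (2π × 0.221) = 3.48×10⁻⁵ T.

B ≈ 35 μT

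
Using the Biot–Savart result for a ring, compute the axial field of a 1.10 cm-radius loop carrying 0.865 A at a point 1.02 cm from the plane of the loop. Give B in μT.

B ≈ 19.5 μT

On the axis of a circular loop, B = μ₀IR² / [2(R²+z²)^(3/2)].
R² + z² = (0.011)² + (0.0102)² = 0.000225 m², and (R²+z²)^(3/2) = 3.38×10⁻⁶ m³.
B = (4π×10⁻⁷ × 0.865 × 0.000121) / (2 × 3.38×10⁻⁶) = 1.95×10⁻⁵ T.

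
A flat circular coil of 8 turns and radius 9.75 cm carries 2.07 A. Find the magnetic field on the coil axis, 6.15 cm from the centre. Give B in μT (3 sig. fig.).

B ≈ 64.6 μT

For an N-turn flat coil, B = Nμ₀IR²/[2(R²+z²)^(3/2)] with R = 0.0975 m, z = 0.0615 m.
B = 8 × 8.07×10⁻⁶ T = 6.46×10⁻⁵ T.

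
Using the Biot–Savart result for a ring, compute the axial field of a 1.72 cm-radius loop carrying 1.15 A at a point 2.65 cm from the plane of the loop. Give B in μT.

On the axis of a circular loop, B = μ₀IR² / [2(R²+z²)^(3/2)].
R² + z² = (0.0172)² + (0.0265)² = 0.0009981 m², and (R²+z²)^(3/2) = 3.15×10⁻⁵ m³.
B = (4π×10⁻⁷ × 1.15 × 0.0002958) / (2 × 3.15×10⁻⁵) = 6.78×10⁻⁶ T.

B ≈ 6.78 μT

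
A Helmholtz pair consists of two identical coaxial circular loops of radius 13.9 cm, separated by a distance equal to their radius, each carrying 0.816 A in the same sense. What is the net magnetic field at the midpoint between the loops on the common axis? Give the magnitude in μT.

B ≈ 5.28 μT

Each loop contributes B = μ₀IR²/[2(R²+z²)^(3/2)] on the axis, with z measured from that loop.
Loop 1 (z = 0.0695 m): B₁ = 2.64×10⁻⁶ T. Loop 2 (z = 0.0695 m): B₂ = 2.64×10⁻⁶ T.
The fields add: B = B₁ + B₂ = 5.28×10⁻⁶ T.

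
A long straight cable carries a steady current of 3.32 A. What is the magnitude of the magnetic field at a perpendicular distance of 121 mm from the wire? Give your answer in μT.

B ≈ 5.49 μT

For an infinitely long straight wire, B = μ₀I/(2πd).
B = (4π×10⁻⁷ × 3.32) / (2π × 0.121) = 5.49×10⁻⁶ T.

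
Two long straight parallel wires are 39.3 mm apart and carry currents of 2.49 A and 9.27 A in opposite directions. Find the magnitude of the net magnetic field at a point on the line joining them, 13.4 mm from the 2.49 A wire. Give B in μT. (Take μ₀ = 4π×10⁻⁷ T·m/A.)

Each long wire gives B = μ₀I/(2πd). Distances are d₁ = 0.0134 m and d₂ = 0.0259 m.
B₁ = 3.72×10⁻⁵ T, B₂ = 7.16×10⁻⁵ T.
Between antiparallel currents both contributions point the same way, so they add. B = B₁ + B₂ = 3.72×10⁻⁵ + 7.16×10⁻⁵ = 1.09×10⁻⁴ T.

B ≈ 109 μT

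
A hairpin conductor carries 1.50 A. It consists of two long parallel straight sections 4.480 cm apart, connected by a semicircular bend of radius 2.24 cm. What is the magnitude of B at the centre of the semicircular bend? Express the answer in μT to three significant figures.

B ≈ 34.4 μT

The semicircular arc contributes B_arc = μ₀I·π/(4πR) = μ₀I/(4R) = 2.10×10⁻⁵ T.
Each semi-infinite lead is at perpendicular distance R = 0.0224 m from the centre, with the perpendicular foot at its near end, so it contributes μ₀I/(4πR); both point the same way, together 1.34×10⁻⁵ T.
Arc and leads all point the same direction: B = 2.10×10⁻⁵ + 1.34×10⁻⁵ = 3.44×10⁻⁵ T.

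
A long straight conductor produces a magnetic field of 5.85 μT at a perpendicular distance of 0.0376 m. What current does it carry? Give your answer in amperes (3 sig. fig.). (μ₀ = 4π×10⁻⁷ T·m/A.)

For a long straight wire B = μ₀I/(2πd), so I = 2πdB/μ₀.
I = 2π × 0.0376 × 5.85×10⁻⁶ / (4π×10⁻⁷) = 1.10 A.

I ≈ 1.10 A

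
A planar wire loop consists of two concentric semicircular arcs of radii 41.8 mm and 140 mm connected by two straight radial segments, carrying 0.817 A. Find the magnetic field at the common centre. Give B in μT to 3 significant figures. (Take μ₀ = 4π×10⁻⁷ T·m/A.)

B ≈ 4.31 μT

The radial connectors point toward the centre, so dl × r̂ = 0 and they contribute nothing.
Each semicircle gives μ₀I/(4R): inner arc 6.14×10⁻⁶ T, outer arc 1.83×10⁻⁶ T.
The two arcs carry current in opposite angular senses, so their fields oppose: B = |6.14×10⁻⁶ − 1.83×10⁻⁶| = 4.31×10⁻⁶ T.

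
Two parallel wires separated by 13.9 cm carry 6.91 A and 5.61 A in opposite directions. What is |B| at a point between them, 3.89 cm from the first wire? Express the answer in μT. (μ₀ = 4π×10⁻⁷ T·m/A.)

Each long wire gives B = μ₀I/(2πd). Distances are d₁ = 0.0389 m and d₂ = 0.1001 m.
B₁ = 3.55×10⁻⁵ T, B₂ = 1.12×10⁻⁵ T.
Between antiparallel currents both contributions point the same way, so they add. B = B₁ + B₂ = 3.55×10⁻⁵ + 1.12×10⁻⁵ = 4.67×10⁻⁵ T.

B ≈ 46.7 μT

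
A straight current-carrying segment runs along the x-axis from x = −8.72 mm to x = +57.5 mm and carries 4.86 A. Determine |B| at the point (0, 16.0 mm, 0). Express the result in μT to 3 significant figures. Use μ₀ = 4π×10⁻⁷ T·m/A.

For a finite straight segment, B = (μ₀I/4πd)(sinθ₁ + sinθ₂), where θ₁, θ₂ are the angles from the perpendicular to each end.
The perpendicular distance is d = 0.016 m; the end-offsets along the wire are a = 0.00872 m and b = 0.0575 m.
sinθ₁ = 0.00872/√(0.00872²+0.016²) = 0.4785; sinθ₂ = 0.0575/√(0.0575²+0.016²) = 0.9634.
B = (4π×10⁻⁷ × 4.86) / (4π × 0.016) × (0.4785 + 0.9634) = 4.38×10⁻⁵ T.

B ≈ 43.8 μT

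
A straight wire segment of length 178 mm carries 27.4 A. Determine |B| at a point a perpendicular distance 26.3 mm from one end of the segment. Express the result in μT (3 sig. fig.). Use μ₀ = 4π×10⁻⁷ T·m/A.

For a finite straight segment, B = (μ₀I/4πd)(sinθ₁ + sinθ₂), where θ₁, θ₂ are the angles from the perpendicular to each end.
The perpendicular foot is at one end, so the two end-offsets along the wire are 0 and L = 0.178 m.
sinθ₁ = 0/√(0²+0.0263²) = 0.0000; sinθ₂ = 0.178/√(0.178²+0.0263²) = 0.9893.
B = (4π×10⁻⁷ × 27.4) / (4π × 0.0263) × (0.0000 + 0.9893) = 1.03×10⁻⁴ T.

B ≈ 103 μT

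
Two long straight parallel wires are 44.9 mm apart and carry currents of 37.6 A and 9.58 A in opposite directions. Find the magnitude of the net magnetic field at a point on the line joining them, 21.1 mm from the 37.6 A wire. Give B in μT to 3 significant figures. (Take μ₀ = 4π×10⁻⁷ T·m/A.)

Each long wire gives B = μ₀I/(2πd). Distances are d₁ = 0.0211 m and d₂ = 0.0238 m.
B₁ = 3.56×10⁻⁴ T, B₂ = 8.05×10⁻⁵ T.
Between antiparallel currents both contributions point the same way, so they add. B = B₁ + B₂ = 3.56×10⁻⁴ + 8.05×10⁻⁵ = 4.37×10⁻⁴ T.

B ≈ 437 μT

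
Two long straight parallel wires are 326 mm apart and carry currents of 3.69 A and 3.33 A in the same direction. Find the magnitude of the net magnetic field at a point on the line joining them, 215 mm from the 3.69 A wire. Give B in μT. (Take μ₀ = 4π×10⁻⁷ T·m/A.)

B ≈ 2.57 μT

Each long wire gives B = μ₀I/(2πd). Distances are d₁ = 0.215 m and d₂ = 0.111 m.
B₁ = 3.43×10⁻⁶ T, B₂ = 6.00×10⁻⁶ T.
Between parallel currents the two contributions point in opposite directions, so they subtract. B = |B₁ − B₂| = |3.43×10⁻⁶ − 6.00×10⁻⁶| = 2.57×10⁻⁶ T.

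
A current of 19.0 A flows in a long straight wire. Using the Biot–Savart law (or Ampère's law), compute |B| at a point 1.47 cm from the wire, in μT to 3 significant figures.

B ≈ 259 μT

For an infinitely long straight wire, B = μ₀I/(2πd).
B = (4π×10⁻⁷ × 19.0) / (2π × 0.0147) = 2.59×10⁻⁴ T.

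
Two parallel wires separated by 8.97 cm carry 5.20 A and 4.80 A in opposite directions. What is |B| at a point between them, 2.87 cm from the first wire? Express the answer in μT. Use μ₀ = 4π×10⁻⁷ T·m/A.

B ≈ 52.0 μT

Each long wire gives B = μ₀I/(2πd). Distances are d₁ = 0.0287 m and d₂ = 0.061 m.
B₁ = 3.62×10⁻⁵ T, B₂ = 1.57×10⁻⁵ T.
Between antiparallel currents both contributions point the same way, so they add. B = B₁ + B₂ = 3.62×10⁻⁵ + 1.57×10⁻⁵ = 5.20×10⁻⁵ T.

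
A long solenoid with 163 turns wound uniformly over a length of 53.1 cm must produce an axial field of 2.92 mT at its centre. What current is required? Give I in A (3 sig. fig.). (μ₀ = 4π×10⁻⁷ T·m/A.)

Inside a long solenoid B = μ₀nI with n = 307 m⁻¹, so I = B/(μ₀n).
I = 2.92×10⁻³ / (4π×10⁻⁷ × 307) = 7.57 A.

I ≈ 7.57 A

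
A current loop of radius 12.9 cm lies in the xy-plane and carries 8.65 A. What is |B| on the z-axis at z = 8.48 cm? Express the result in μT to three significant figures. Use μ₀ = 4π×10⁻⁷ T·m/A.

B ≈ 24.6 μT

On the axis of a circular loop, B = μ₀IR² / [2(R²+z²)^(3/2)].
R² + z² = (0.129)² + (0.0848)² = 0.02383 m², and (R²+z²)^(3/2) = 3.68×10⁻³ m³.
B = (4π×10⁻⁷ × 8.65 × 0.01664) / (2 × 3.68×10⁻³) = 2.46×10⁻⁵ T.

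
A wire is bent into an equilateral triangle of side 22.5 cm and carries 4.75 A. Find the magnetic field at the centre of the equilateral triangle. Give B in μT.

Each side is a finite straight segment at perpendicular distance d = a/(2 tan(π/3)) = 0.06495 m from the centre, with end-angles ±π/3.
One side contributes B₁ = (μ₀I/4πd)·2 sin(π/3) = 1.27×10⁻⁵ T.
All 3 sides add in the same direction: B = 3 × 1.27×10⁻⁵ = 3.80×10⁻⁵ T.

B ≈ 38.0 μT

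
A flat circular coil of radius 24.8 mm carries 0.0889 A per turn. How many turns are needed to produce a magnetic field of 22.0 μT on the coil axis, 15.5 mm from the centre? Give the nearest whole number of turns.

For an N-turn coil, B = Nμ₀IR²/[2(R²+z²)^(3/2)]. A single turn gives B₁ = 1.37×10⁻⁶ T with R = 0.0248 m, z = 0.0155 m.
N = B/B₁ = 2.20×10⁻⁵ / 1.37×10⁻⁶ = 16.02.

N = 16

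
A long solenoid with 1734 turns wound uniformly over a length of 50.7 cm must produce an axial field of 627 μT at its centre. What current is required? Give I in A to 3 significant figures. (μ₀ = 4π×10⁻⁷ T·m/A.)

I ≈ 0.146 A

Inside a long solenoid B = μ₀nI with n = 3420 m⁻¹, so I = B/(μ₀n).
I = 6.27×10⁻⁴ / (4π×10⁻⁷ × 3420) = 0.146 A.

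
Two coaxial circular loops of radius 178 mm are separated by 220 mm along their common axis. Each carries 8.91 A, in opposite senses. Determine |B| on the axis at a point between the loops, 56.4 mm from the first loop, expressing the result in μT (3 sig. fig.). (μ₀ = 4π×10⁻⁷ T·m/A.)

B ≈ 14.7 μT

Each loop contributes B = μ₀IR²/[2(R²+z²)^(3/2)] on the axis, with z measured from that loop.
Loop 1 (z = 0.0564 m): B₁ = 2.72×10⁻⁵ T. Loop 2 (z = 0.1636 m): B₂ = 1.26×10⁻⁵ T.
The fields oppose: B = |B₁ − B₂| = 1.47×10⁻⁵ T.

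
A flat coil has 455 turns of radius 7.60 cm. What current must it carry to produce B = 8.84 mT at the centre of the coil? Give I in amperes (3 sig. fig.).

I ≈ 2.35 A

For an N-turn coil, B = Nμ₀I/(2R) with R = 0.076 m, so I = 2RB/(Nμ₀) = 2 × 0.076 × 8.84×10⁻³ / (455 × 4π×10⁻⁷) = 2.35 A.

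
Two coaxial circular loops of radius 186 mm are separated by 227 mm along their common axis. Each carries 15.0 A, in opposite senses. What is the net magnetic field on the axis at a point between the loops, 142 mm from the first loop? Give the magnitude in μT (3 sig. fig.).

Each loop contributes B = μ₀IR²/[2(R²+z²)^(3/2)] on the axis, with z measured from that loop.
Loop 1 (z = 0.142 m): B₁ = 2.54×10⁻⁵ T. Loop 2 (z = 0.085 m): B₂ = 3.81×10⁻⁵ T.
The fields oppose: B = |B₁ − B₂| = 1.27×10⁻⁵ T.

B ≈ 12.7 μT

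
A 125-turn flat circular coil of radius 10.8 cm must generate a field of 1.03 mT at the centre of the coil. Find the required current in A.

For an N-turn coil, B = Nμ₀I/(2R) with R = 0.108 m, so I = 2RB/(Nμ₀) = 2 × 0.108 × 1.03×10⁻³ / (125 × 4π×10⁻⁷) = 1.42 A.

I ≈ 1.42 A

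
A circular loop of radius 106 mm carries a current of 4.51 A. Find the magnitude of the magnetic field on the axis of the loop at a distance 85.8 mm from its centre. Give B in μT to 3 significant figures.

On the axis of a circular loop, B = μ₀IR² / [2(R²+z²)^(3/2)].
R² + z² = (0.106)² + (0.0858)² = 0.0186 m², and (R²+z²)^(3/2) = 2.54×10⁻³ m³.
B = (4π×10⁻⁷ × 4.51 × 0.01124) / (2 × 2.54×10⁻³) = 1.26×10⁻⁵ T.

B ≈ 12.6 μT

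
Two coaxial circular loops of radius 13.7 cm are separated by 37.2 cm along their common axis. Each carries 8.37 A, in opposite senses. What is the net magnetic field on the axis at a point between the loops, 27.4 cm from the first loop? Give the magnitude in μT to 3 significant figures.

B ≈ 17.2 μT

Each loop contributes B = μ₀IR²/[2(R²+z²)^(3/2)] on the axis, with z measured from that loop.
Loop 1 (z = 0.274 m): B₁ = 3.43×10⁻⁶ T. Loop 2 (z = 0.098 m): B₂ = 2.07×10⁻⁵ T.
The fields oppose: B = |B₁ − B₂| = 1.72×10⁻⁵ T.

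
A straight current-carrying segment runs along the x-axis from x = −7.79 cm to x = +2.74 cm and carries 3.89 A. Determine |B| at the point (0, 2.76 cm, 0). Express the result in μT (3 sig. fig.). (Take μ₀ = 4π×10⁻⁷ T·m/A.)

B ≈ 23.2 μT

For a finite straight segment, B = (μ₀I/4πd)(sinθ₁ + sinθ₂), where θ₁, θ₂ are the angles from the perpendicular to each end.
The perpendicular distance is d = 0.0276 m; the end-offsets along the wire are a = 0.0779 m and b = 0.0274 m.
sinθ₁ = 0.0779/√(0.0779²+0.0276²) = 0.9426; sinθ₂ = 0.0274/√(0.0274²+0.0276²) = 0.7045.
B = (4π×10⁻⁷ × 3.89) / (4π × 0.0276) × (0.9426 + 0.7045) = 2.32×10⁻⁵ T.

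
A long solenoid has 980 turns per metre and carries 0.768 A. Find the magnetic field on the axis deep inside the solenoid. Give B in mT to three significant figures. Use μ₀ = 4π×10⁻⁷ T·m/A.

B ≈ 0.946 mT

Inside a long solenoid, B = μ₀nI with n = 980 turns/m.
B = 4π×10⁻⁷ × 980 × 0.768 = 9.46×10⁻⁴ T.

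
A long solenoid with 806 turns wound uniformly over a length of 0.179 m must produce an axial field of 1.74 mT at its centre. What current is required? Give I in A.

Inside a long solenoid B = μ₀nI with n = 4503 m⁻¹, so I = B/(μ₀n).
I = 1.74×10⁻³ / (4π×10⁻⁷ × 4503) = 0.308 A.

I ≈ 0.308 A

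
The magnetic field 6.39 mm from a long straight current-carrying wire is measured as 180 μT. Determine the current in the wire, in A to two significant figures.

I ≈ 5.8 A

For a long straight wire B = μ₀I/(2πd), so I = 2πdB/μ₀.
I = 2π × 0.00639 × 1.80×10⁻⁴ / (4π×10⁻⁷) = 5.75 A.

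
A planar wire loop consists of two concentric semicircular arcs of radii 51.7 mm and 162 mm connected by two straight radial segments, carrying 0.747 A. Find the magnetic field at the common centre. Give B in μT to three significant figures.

B ≈ 3.09 μT

The radial connectors point toward the centre, so dl × r̂ = 0 and they contribute nothing.
Each semicircle gives μ₀I/(4R): inner arc 4.54×10⁻⁶ T, outer arc 1.45×10⁻⁶ T.
The two arcs carry current in opposite angular senses, so their fields oppose: B = |4.54×10⁻⁶ − 1.45×10⁻⁶| = 3.09×10⁻⁶ T.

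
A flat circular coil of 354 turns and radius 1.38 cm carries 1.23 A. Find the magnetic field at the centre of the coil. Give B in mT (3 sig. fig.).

For an N-turn flat coil, B = Nμ₀I/(2R) with R = 0.0138 m.
B = 354 × 5.60×10⁻⁵ T = 1.98×10⁻² T.

B ≈ 19.8 mT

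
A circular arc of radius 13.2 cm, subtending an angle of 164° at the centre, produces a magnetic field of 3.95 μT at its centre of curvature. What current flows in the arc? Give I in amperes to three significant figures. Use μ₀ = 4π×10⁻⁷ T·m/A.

I ≈ 1.82 A

For a circular arc, B = μ₀Iφ/(4πR) with φ in radians; here φ = 2.862 rad.
So I = 4πRB/(μ₀φ) = 4π × 0.132 × 3.95×10⁻⁶ / (4π×10⁻⁷ × 2.862) = 1.82 A.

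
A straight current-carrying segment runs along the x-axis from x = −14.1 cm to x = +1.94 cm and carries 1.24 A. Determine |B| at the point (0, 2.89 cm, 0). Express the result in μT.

For a finite straight segment, B = (μ₀I/4πd)(sinθ₁ + sinθ₂), where θ₁, θ₂ are the angles from the perpendicular to each end.
The perpendicular distance is d = 0.0289 m; the end-offsets along the wire are a = 0.141 m and b = 0.0194 m.
sinθ₁ = 0.141/√(0.141²+0.0289²) = 0.9796; sinθ₂ = 0.0194/√(0.0194²+0.0289²) = 0.5573.
B = (4π×10⁻⁷ × 1.24) / (4π × 0.0289) × (0.9796 + 0.5573) = 6.59×10⁻⁶ T.

B ≈ 6.59 μT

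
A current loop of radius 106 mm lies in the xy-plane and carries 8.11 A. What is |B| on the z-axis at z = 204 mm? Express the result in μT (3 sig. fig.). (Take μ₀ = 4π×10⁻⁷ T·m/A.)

B ≈ 4.71 μT

On the axis of a circular loop, B = μ₀IR² / [2(R²+z²)^(3/2)].
R² + z² = (0.106)² + (0.204)² = 0.05285 m², and (R²+z²)^(3/2) = 1.22×10⁻² m³.
B = (4π×10⁻⁷ × 8.11 × 0.01124) / (2 × 1.22×10⁻²) = 4.71×10⁻⁶ T.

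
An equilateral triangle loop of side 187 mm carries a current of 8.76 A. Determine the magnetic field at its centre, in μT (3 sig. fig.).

Each side is a finite straight segment at perpendicular distance d = a/(2 tan(π/3)) = 0.05398 m from the centre, with end-angles ±π/3.
One side contributes B₁ = (μ₀I/4πd)·2 sin(π/3) = 2.81×10⁻⁵ T.
All 3 sides add in the same direction: B = 3 × 2.81×10⁻⁵ = 8.43×10⁻⁵ T.

B ≈ 84.3 μT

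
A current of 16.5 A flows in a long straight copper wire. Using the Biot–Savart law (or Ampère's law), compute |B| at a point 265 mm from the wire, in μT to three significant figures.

B ≈ 12.5 μT

For an infinitely long straight wire, B = μ₀I/(2πd).
B = (4π×10⁻⁷ × 16.5) / (2π × 0.265) = 1.25×10⁻⁵ T.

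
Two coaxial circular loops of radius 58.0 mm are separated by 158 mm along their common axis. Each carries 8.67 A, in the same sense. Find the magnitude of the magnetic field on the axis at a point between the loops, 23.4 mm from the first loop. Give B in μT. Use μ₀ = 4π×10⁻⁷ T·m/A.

B ≈ 80.7 μT

Each loop contributes B = μ₀IR²/[2(R²+z²)^(3/2)] on the axis, with z measured from that loop.
Loop 1 (z = 0.0234 m): B₁ = 7.49×10⁻⁵ T. Loop 2 (z = 0.1346 m): B₂ = 5.82×10⁻⁶ T.
The fields add: B = B₁ + B₂ = 8.07×10⁻⁵ T.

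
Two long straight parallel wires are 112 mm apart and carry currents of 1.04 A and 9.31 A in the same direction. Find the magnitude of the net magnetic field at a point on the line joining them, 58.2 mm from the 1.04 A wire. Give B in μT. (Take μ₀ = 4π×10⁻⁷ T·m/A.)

B ≈ 31.0 μT

Each long wire gives B = μ₀I/(2πd). Distances are d₁ = 0.0582 m and d₂ = 0.0538 m.
B₁ = 3.57×10⁻⁶ T, B₂ = 3.46×10⁻⁵ T.
Between parallel currents the two contributions point in opposite directions, so they subtract. B = |B₁ − B₂| = |3.57×10⁻⁶ − 3.46×10⁻⁵| = 3.10×10⁻⁵ T.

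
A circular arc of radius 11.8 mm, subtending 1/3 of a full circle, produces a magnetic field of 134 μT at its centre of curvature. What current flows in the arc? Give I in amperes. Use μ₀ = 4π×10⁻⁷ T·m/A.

For a circular arc, B = μ₀Iφ/(4πR) with φ in radians; here φ = 2.094 rad.
So I = 4πRB/(μ₀φ) = 4π × 0.0118 × 1.34×10⁻⁴ / (4π×10⁻⁷ × 2.094) = 7.55 A.

I ≈ 7.55 A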